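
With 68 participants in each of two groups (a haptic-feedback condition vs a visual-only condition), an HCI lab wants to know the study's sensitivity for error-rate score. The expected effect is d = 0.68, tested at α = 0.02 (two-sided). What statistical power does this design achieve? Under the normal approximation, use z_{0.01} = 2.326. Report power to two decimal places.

power ≈ 0.95

For two equal groups, power = Φ(d·√(n/2) − z_{α/2}).
d·√(n/2) = 0.68 × √(68/2) = 0.68 × 5.831 = 3.965.
z_β = 3.965 − 2.326 = 1.639.
Power = Φ(1.639) = 0.949.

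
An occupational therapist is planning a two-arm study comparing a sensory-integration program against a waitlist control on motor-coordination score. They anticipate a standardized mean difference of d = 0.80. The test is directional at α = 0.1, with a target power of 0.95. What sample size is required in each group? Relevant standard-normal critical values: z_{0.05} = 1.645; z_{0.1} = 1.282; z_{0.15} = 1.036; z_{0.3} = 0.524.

n = 27 per group

For two independent groups with equal n: n = 2·((z_{α} + z_β) / d)².
z_{α} + z_β = 1.282 + 1.645 = 2.927.
n = 2 × (2.927 / 0.80)² = 2 × 3.659² = 2 × 13.39 = 26.8.
Round up to the next whole participant.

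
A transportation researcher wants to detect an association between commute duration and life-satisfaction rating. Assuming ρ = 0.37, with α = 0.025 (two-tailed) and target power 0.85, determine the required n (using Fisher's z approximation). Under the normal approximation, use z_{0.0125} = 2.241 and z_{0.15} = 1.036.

Fisher's z: C = ½·ln((1+r)/(1−r)) = ½·ln(2.1746) = 0.3884.
n = ((z_{α/2} + z_β)/C)² + 3.
(2.241 + 1.036) / 0.3884 = 3.277 / 0.3884 = 8.437.
n = 8.437² + 3 = 71.19 + 3 = 74.2.
Round up.

n = 75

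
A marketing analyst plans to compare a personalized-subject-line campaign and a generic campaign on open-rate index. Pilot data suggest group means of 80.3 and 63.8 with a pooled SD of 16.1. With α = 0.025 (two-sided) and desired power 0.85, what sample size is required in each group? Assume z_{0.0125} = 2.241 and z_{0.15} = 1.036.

Cohen's d = |M₁ − M₂| / SD_pooled = |80.3 − 63.8| / 16.1 = 16.5 / 16.1 = 1.025.
For two independent groups with equal n: n = 2·((z_{α/2} + z_β) / d)².
z_{α/2} + z_β = 2.241 + 1.036 = 3.277.
n = 2 × (3.277 / 1.025)² = 2 × 3.197² = 2 × 10.22 = 20.4.
Round up to the next whole participant.

n = 21 per group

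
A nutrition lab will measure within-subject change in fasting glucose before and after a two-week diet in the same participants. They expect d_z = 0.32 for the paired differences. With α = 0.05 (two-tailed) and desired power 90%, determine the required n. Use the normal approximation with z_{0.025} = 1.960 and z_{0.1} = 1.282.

n = 103 pairs

For a paired (one-sample on differences) test: n = ((z_{α/2} + z_β) / d)².
z_{α/2} + z_β = 1.960 + 1.282 = 3.242.
n = (3.242 / 0.32)² = 10.131² = 102.64.
Round up.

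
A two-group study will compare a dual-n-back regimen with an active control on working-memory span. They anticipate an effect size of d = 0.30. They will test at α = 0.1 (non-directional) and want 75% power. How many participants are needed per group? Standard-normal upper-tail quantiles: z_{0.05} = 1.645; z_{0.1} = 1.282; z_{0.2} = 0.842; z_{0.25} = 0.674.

n = 120 per group

For two independent groups with equal n: n = 2·((z_{α/2} + z_β) / d)².
z_{α/2} + z_β = 1.645 + 0.674 = 2.319.
n = 2 × (2.319 / 0.30)² = 2 × 7.730² = 2 × 59.75 = 119.5.
Round up to the next whole participant.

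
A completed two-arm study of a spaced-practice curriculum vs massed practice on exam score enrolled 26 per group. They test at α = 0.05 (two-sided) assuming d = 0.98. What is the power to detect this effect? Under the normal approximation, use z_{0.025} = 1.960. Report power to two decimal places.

For two equal groups, power = Φ(d·√(n/2) − z_{α/2}).
d·√(n/2) = 0.98 × √(26/2) = 0.98 × 3.606 = 3.533.
z_β = 3.533 − 1.960 = 1.573.
Power = Φ(1.573) = 0.942.

power ≈ 0.94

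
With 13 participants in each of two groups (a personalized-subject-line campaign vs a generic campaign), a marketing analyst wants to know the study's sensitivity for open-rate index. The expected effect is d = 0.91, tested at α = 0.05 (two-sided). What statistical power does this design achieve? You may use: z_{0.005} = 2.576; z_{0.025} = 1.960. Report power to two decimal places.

power ≈ 0.64

For two equal groups, power = Φ(d·√(n/2) − z_{α/2}).
d·√(n/2) = 0.91 × √(13/2) = 0.91 × 2.550 = 2.320.
z_β = 2.320 − 1.960 = 0.360.
Power = Φ(0.360) = 0.641.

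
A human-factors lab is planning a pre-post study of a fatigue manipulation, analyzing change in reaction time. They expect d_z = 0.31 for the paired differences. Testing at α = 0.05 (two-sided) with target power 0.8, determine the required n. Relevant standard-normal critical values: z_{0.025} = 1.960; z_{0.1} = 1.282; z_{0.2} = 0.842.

n = 82 pairs

For a paired (one-sample on differences) test: n = ((z_{α/2} + z_β) / d)².
z_{α/2} + z_β = 1.960 + 0.842 = 2.802.
n = (2.802 / 0.31)² = 9.039² = 81.70.
Round up.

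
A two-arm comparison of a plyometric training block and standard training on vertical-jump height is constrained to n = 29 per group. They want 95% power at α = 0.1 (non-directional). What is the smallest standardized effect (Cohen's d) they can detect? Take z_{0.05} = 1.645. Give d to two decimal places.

d_min ≈ 0.86

For two independent groups of n = 29 each: d_min = (z_{α/2} + z_β)·√(2/n).
z-sum = 1.645 + 1.645 = 3.290.
d_min = 3.290 × √(2/29) = 3.290 × 0.2626 = 0.864.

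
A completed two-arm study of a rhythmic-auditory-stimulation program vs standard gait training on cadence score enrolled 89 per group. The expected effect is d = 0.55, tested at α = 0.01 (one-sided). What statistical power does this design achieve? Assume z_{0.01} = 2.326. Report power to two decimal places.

power ≈ 0.91

For two equal groups, power = Φ(d·√(n/2) − z_{α}).
d·√(n/2) = 0.55 × √(89/2) = 0.55 × 6.671 = 3.669.
z_β = 3.669 − 2.326 = 1.343.
Power = Φ(1.343) = 0.910.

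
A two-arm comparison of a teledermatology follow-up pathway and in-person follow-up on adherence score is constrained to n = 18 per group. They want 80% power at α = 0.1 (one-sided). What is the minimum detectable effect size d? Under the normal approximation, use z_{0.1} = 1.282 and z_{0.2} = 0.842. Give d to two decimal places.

For two independent groups of n = 18 each: d_min = (z_{α} + z_β)·√(2/n).
z-sum = 1.282 + 0.842 = 2.124.
d_min = 2.124 × √(2/18) = 2.124 × 0.3333 = 0.708.

d_min ≈ 0.71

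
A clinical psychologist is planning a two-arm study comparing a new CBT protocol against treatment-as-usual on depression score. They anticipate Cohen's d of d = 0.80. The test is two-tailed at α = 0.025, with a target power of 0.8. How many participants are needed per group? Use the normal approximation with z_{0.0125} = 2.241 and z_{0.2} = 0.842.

n = 30 per group

For two independent groups with equal n: n = 2·((z_{α/2} + z_β) / d)².
z_{α/2} + z_β = 2.241 + 0.842 = 3.083.
n = 2 × (3.083 / 0.80)² = 2 × 3.854² = 2 × 14.85 = 29.7.
Round up to the next whole participant.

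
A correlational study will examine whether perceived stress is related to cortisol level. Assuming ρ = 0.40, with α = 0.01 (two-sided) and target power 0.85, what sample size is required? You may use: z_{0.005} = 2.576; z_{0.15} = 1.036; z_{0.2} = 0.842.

Fisher's z: C = ½·ln((1+r)/(1−r)) = ½·ln(2.3333) = 0.4236.
n = ((z_{α/2} + z_β)/C)² + 3.
(2.576 + 1.036) / 0.4236 = 3.612 / 0.4236 = 8.527.
n = 8.527² + 3 = 72.71 + 3 = 75.7.
Round up.

n = 76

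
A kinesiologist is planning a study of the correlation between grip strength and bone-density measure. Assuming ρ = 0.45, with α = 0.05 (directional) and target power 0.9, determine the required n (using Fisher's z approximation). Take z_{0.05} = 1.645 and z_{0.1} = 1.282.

n = 40

Fisher's z: C = ½·ln((1+r)/(1−r)) = ½·ln(2.6364) = 0.4847.
n = ((z_{α} + z_β)/C)² + 3.
(1.645 + 1.282) / 0.4847 = 2.927 / 0.4847 = 6.039.
n = 6.039² + 3 = 36.47 + 3 = 39.5.
Round up.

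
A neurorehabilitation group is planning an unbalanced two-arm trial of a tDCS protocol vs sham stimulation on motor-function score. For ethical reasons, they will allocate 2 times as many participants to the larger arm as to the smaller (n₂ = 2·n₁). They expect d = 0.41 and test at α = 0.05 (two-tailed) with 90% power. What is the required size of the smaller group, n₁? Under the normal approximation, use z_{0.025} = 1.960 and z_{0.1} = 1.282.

With allocation ratio k = n₂/n₁ = 2, Var(x̄₁−x̄₂) = σ²(1/n₁ + 1/(k·n₁)) = σ²·(k+1)/(k·n₁).
So n₁ = (1 + 1/k)·((z_{α/2} + z_β)/d)² = 1.500 × (3.242/0.41)².
n₁ = 1.500 × 62.53 = 93.8.
Round up: n₁ = 94, giving n₂ = 2 × 94 = 188.

n₁ = 94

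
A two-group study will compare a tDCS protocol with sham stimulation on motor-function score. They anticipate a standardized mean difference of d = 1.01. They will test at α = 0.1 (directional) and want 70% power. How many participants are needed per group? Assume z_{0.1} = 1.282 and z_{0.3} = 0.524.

For two independent groups with equal n: n = 2·((z_{α} + z_β) / d)².
z_{α} + z_β = 1.282 + 0.524 = 1.806.
n = 2 × (1.806 / 1.01)² = 2 × 1.788² = 2 × 3.20 = 6.4.
Round up to the next whole participant.

n = 7 per group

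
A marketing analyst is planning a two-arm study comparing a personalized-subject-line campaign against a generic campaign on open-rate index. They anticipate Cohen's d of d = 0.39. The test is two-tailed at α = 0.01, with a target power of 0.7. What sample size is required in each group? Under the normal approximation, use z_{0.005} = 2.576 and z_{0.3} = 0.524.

For two independent groups with equal n: n = 2·((z_{α/2} + z_β) / d)².
z_{α/2} + z_β = 2.576 + 0.524 = 3.100.
n = 2 × (3.100 / 0.39)² = 2 × 7.949² = 2 × 63.18 = 126.4.
Round up to the next whole participant.

n = 127 per group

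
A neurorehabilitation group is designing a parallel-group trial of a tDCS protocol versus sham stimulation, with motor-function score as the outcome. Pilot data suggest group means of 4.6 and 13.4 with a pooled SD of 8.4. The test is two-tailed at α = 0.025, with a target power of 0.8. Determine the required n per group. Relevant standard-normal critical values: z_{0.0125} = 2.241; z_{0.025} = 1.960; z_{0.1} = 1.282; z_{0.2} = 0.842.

n = 18 per group

Cohen's d = |M₁ − M₂| / SD_pooled = |4.6 − 13.4| / 8.4 = 8.8 / 8.4 = 1.048.
For two independent groups with equal n: n = 2·((z_{α/2} + z_β) / d)².
z_{α/2} + z_β = 2.241 + 0.842 = 3.083.
n = 2 × (3.083 / 1.048)² = 2 × 2.942² = 2 × 8.65 = 17.3.
Round up to the next whole participant.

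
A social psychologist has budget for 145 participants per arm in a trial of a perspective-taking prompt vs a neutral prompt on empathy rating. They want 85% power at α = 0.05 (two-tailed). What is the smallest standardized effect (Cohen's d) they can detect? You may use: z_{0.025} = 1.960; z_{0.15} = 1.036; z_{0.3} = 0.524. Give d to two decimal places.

d_min ≈ 0.35

For two independent groups of n = 145 each: d_min = (z_{α/2} + z_β)·√(2/n).
z-sum = 1.960 + 1.036 = 2.996.
d_min = 2.996 × √(2/145) = 2.996 × 0.1174 = 0.352.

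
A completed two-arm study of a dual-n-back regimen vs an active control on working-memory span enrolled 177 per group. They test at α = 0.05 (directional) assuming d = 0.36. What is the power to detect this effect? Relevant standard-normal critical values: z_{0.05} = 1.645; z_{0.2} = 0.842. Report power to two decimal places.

For two equal groups, power = Φ(d·√(n/2) − z_{α}).
d·√(n/2) = 0.36 × √(177/2) = 0.36 × 9.407 = 3.387.
z_β = 3.387 − 1.645 = 1.742.
Power = Φ(1.742) = 0.959.

power ≈ 0.96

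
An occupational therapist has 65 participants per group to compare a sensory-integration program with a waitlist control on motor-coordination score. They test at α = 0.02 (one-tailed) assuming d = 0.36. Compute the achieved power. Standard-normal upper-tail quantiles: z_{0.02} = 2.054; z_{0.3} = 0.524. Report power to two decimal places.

For two equal groups, power = Φ(d·√(n/2) − z_{α}).
d·√(n/2) = 0.36 × √(65/2) = 0.36 × 5.701 = 2.052.
z_β = 2.052 − 2.054 = -0.002.
Power = Φ(-0.002) = 0.499.

power ≈ 0.50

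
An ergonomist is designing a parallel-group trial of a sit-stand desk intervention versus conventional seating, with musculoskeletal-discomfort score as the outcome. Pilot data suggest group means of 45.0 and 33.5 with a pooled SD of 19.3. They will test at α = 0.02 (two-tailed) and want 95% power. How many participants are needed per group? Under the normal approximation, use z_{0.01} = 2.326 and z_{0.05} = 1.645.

Cohen's d = |M₁ − M₂| / SD_pooled = |45.0 − 33.5| / 19.3 = 11.5 / 19.3 = 0.596.
For two independent groups with equal n: n = 2·((z_{α/2} + z_β) / d)².
z_{α/2} + z_β = 2.326 + 1.645 = 3.971.
n = 2 × (3.971 / 0.596)² = 2 × 6.663² = 2 × 44.39 = 88.8.
Round up to the next whole participant.

n = 89 per group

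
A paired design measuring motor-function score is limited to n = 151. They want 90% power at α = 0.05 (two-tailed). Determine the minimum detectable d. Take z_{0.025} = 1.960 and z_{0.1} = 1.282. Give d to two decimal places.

d_min ≈ 0.26

For a single sample (or paired design) of n = 151: d_min = (z_{α/2} + z_β)/√n.
z-sum = 1.960 + 1.282 = 3.242.
d_min = 3.242 / √151 = 3.242 / 12.288 = 0.264.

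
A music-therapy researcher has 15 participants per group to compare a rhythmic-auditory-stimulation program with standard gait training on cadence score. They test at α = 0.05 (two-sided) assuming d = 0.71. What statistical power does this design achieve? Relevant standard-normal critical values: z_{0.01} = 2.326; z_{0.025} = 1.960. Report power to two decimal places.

For two equal groups, power = Φ(d·√(n/2) − z_{α/2}).
d·√(n/2) = 0.71 × √(15/2) = 0.71 × 2.739 = 1.944.
z_β = 1.944 − 1.960 = -0.016.
Power = Φ(-0.016) = 0.494.

power ≈ 0.49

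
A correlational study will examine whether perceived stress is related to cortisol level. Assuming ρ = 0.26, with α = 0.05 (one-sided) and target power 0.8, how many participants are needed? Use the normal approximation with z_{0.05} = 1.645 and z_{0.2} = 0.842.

n = 91

Fisher's z: C = ½·ln((1+r)/(1−r)) = ½·ln(1.7027) = 0.2661.
n = ((z_{α} + z_β)/C)² + 3.
(1.645 + 0.842) / 0.2661 = 2.487 / 0.2661 = 9.346.
n = 9.346² + 3 = 87.35 + 3 = 90.3.
Round up.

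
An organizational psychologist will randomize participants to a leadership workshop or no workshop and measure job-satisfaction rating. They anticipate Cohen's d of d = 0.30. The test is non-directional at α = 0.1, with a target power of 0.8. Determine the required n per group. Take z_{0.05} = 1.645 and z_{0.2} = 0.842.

For two independent groups with equal n: n = 2·((z_{α/2} + z_β) / d)².
z_{α/2} + z_β = 1.645 + 0.842 = 2.487.
n = 2 × (2.487 / 0.30)² = 2 × 8.290² = 2 × 68.72 = 137.4.
Round up to the next whole participant.

n = 138 per group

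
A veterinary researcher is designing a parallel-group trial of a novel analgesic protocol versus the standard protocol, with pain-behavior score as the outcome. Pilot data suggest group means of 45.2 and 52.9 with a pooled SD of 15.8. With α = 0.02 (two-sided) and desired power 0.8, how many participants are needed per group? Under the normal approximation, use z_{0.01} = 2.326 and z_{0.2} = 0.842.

n = 85 per group

Cohen's d = |M₁ − M₂| / SD_pooled = |45.2 − 52.9| / 15.8 = 7.7 / 15.8 = 0.487.
For two independent groups with equal n: n = 2·((z_{α/2} + z_β) / d)².
z_{α/2} + z_β = 2.326 + 0.842 = 3.168.
n = 2 × (3.168 / 0.487)² = 2 × 6.505² = 2 × 42.32 = 84.6.
Round up to the next whole participant.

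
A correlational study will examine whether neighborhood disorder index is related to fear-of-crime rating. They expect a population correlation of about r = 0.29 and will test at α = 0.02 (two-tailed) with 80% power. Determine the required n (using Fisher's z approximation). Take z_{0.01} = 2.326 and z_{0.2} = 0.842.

n = 116

Fisher's z: C = ½·ln((1+r)/(1−r)) = ½·ln(1.8169) = 0.2986.
n = ((z_{α/2} + z_β)/C)² + 3.
(2.326 + 0.842) / 0.2986 = 3.168 / 0.2986 = 10.610.
n = 10.610² + 3 = 112.56 + 3 = 115.6.
Round up.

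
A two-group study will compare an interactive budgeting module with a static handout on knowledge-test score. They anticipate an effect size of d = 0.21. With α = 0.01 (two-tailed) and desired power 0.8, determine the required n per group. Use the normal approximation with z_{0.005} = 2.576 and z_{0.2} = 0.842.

For two independent groups with equal n: n = 2·((z_{α/2} + z_β) / d)².
z_{α/2} + z_β = 2.576 + 0.842 = 3.418.
n = 2 × (3.418 / 0.21)² = 2 × 16.276² = 2 × 264.91 = 529.8.
Round up to the next whole participant.

n = 530 per group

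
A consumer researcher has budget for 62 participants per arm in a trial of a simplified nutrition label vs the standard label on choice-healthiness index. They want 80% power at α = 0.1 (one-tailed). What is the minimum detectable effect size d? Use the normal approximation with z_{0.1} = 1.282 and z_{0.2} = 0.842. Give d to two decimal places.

For two independent groups of n = 62 each: d_min = (z_{α} + z_β)·√(2/n).
z-sum = 1.282 + 0.842 = 2.124.
d_min = 2.124 × √(2/62) = 2.124 × 0.1796 = 0.381.

d_min ≈ 0.38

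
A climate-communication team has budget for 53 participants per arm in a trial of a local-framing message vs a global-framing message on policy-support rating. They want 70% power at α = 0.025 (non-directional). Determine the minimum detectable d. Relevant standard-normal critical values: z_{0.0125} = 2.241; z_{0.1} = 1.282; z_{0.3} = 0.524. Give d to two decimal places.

For two independent groups of n = 53 each: d_min = (z_{α/2} + z_β)·√(2/n).
z-sum = 2.241 + 0.524 = 2.765.
d_min = 2.765 × √(2/53) = 2.765 × 0.1943 = 0.537.

d_min ≈ 0.54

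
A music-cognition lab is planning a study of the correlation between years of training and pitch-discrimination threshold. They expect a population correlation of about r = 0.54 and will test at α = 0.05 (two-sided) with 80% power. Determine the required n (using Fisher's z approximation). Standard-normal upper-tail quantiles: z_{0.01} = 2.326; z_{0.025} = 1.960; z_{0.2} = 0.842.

Fisher's z: C = ½·ln((1+r)/(1−r)) = ½·ln(3.3478) = 0.6042.
n = ((z_{α/2} + z_β)/C)² + 3.
(1.960 + 0.842) / 0.6042 = 2.802 / 0.6042 = 4.638.
n = 4.638² + 3 = 21.51 + 3 = 24.5.
Round up.

n = 25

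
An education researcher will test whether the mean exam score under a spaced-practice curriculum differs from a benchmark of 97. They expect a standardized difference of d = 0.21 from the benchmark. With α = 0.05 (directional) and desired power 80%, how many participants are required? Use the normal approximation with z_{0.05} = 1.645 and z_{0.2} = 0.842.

n = 141

For a one-sample test: n = ((z_{α} + z_β) / d)².
z_{α} + z_β = 1.645 + 0.842 = 2.487.
n = (2.487 / 0.21)² = 11.843² = 140.25.
Round up.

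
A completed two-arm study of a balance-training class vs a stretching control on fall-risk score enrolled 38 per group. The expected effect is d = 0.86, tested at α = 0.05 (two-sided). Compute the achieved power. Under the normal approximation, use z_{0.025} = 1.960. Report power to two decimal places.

For two equal groups, power = Φ(d·√(n/2) − z_{α/2}).
d·√(n/2) = 0.86 × √(38/2) = 0.86 × 4.359 = 3.749.
z_β = 3.749 − 1.960 = 1.789.
Power = Φ(1.789) = 0.963.

power ≈ 0.96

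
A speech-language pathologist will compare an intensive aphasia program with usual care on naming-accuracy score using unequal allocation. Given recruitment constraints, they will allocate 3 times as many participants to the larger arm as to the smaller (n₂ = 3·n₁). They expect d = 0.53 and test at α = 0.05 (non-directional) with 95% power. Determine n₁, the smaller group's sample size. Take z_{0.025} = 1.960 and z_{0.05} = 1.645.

With allocation ratio k = n₂/n₁ = 3, Var(x̄₁−x̄₂) = σ²(1/n₁ + 1/(k·n₁)) = σ²·(k+1)/(k·n₁).
So n₁ = (1 + 1/k)·((z_{α/2} + z_β)/d)² = 1.333 × (3.605/0.53)².
n₁ = 1.333 × 46.27 = 61.7.
Round up: n₁ = 62, giving n₂ = 3 × 62 = 186.

n₁ = 62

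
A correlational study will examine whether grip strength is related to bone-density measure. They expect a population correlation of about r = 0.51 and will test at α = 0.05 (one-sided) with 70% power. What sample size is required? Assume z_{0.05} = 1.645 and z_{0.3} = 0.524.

Fisher's z: C = ½·ln((1+r)/(1−r)) = ½·ln(3.0816) = 0.5627.
n = ((z_{α} + z_β)/C)² + 3.
(1.645 + 0.524) / 0.5627 = 2.169 / 0.5627 = 3.855.
n = 3.855² + 3 = 14.86 + 3 = 17.9.
Round up.

n = 18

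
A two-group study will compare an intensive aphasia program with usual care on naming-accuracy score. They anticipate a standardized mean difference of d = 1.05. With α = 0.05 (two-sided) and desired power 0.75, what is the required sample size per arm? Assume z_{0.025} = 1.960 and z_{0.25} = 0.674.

For two independent groups with equal n: n = 2·((z_{α/2} + z_β) / d)².
z_{α/2} + z_β = 1.960 + 0.674 = 2.634.
n = 2 × (2.634 / 1.05)² = 2 × 2.509² = 2 × 6.29 = 12.6.
Round up to the next whole participant.

n = 13 per group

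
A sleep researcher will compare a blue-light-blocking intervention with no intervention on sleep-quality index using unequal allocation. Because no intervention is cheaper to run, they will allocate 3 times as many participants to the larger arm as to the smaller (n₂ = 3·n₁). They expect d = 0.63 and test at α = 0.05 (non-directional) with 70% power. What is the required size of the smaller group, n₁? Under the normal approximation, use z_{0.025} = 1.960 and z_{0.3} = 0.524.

With allocation ratio k = n₂/n₁ = 3, Var(x̄₁−x̄₂) = σ²(1/n₁ + 1/(k·n₁)) = σ²·(k+1)/(k·n₁).
So n₁ = (1 + 1/k)·((z_{α/2} + z_β)/d)² = 1.333 × (2.484/0.63)².
n₁ = 1.333 × 15.55 = 20.7.
Round up: n₁ = 21, giving n₂ = 3 × 21 = 63.

n₁ = 21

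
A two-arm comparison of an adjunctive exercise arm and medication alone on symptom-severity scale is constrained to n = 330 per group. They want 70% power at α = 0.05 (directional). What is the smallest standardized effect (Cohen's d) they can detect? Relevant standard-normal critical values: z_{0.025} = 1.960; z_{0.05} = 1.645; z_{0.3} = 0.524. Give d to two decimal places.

d_min ≈ 0.17

For two independent groups of n = 330 each: d_min = (z_{α} + z_β)·√(2/n).
z-sum = 1.645 + 0.524 = 2.169.
d_min = 2.169 × √(2/330) = 2.169 × 0.0778 = 0.169.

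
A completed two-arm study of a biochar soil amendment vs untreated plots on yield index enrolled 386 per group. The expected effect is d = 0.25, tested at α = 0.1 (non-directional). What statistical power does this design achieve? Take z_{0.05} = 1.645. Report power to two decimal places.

power ≈ 0.97

For two equal groups, power = Φ(d·√(n/2) − z_{α/2}).
d·√(n/2) = 0.25 × √(386/2) = 0.25 × 13.892 = 3.473.
z_β = 3.473 − 1.645 = 1.828.
Power = Φ(1.828) = 0.966.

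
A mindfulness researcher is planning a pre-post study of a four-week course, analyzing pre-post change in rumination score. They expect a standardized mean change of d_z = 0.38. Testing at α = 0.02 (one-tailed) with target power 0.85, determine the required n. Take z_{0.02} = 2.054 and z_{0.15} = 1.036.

For a paired (one-sample on differences) test: n = ((z_{α} + z_β) / d)².
z_{α} + z_β = 2.054 + 1.036 = 3.090.
n = (3.090 / 0.38)² = 8.132² = 66.12.
Round up.

n = 67 pairs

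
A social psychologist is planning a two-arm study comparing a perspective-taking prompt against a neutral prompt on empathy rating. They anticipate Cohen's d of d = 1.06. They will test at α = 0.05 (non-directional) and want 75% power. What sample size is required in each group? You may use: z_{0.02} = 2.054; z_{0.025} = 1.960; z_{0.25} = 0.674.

For two independent groups with equal n: n = 2·((z_{α/2} + z_β) / d)².
z_{α/2} + z_β = 1.960 + 0.674 = 2.634.
n = 2 × (2.634 / 1.06)² = 2 × 2.485² = 2 × 6.17 = 12.3.
Round up to the next whole participant.

n = 13 per group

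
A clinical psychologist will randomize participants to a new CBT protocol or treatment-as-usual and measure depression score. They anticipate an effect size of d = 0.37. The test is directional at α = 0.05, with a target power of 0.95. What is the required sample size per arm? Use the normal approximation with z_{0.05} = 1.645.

n = 159 per group

For two independent groups with equal n: n = 2·((z_{α} + z_β) / d)².
z_{α} + z_β = 1.645 + 1.645 = 3.290.
n = 2 × (3.290 / 0.37)² = 2 × 8.892² = 2 × 79.07 = 158.1.
Round up to the next whole participant.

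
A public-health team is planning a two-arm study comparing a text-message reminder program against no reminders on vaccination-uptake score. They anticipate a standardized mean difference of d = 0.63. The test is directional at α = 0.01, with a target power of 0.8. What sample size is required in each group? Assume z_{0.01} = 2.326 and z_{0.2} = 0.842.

For two independent groups with equal n: n = 2·((z_{α} + z_β) / d)².
z_{α} + z_β = 2.326 + 0.842 = 3.168.
n = 2 × (3.168 / 0.63)² = 2 × 5.029² = 2 × 25.29 = 50.6.
Round up to the next whole participant.

n = 51 per group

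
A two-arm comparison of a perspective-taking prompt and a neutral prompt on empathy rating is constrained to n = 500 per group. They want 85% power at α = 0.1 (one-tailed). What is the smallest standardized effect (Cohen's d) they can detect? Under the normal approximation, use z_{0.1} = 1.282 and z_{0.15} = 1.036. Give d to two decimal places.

For two independent groups of n = 500 each: d_min = (z_{α} + z_β)·√(2/n).
z-sum = 1.282 + 1.036 = 2.318.
d_min = 2.318 × √(2/500) = 2.318 × 0.0632 = 0.147.

d_min ≈ 0.15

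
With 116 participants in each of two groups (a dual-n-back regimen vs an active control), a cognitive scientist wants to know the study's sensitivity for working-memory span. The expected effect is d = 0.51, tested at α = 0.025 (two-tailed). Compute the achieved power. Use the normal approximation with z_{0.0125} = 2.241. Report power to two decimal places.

For two equal groups, power = Φ(d·√(n/2) − z_{α/2}).
d·√(n/2) = 0.51 × √(116/2) = 0.51 × 7.616 = 3.884.
z_β = 3.884 − 2.241 = 1.643.
Power = Φ(1.643) = 0.950.

power ≈ 0.95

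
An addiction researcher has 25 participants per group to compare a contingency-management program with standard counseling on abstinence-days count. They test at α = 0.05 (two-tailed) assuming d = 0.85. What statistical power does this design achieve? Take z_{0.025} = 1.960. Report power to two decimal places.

For two equal groups, power = Φ(d·√(n/2) − z_{α/2}).
d·√(n/2) = 0.85 × √(25/2) = 0.85 × 3.536 = 3.005.
z_β = 3.005 − 1.960 = 1.045.
Power = Φ(1.045) = 0.852.

power ≈ 0.85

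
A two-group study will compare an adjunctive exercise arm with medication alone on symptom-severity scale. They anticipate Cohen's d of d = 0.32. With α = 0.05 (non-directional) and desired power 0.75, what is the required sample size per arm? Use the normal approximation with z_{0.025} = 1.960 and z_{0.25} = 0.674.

n = 136 per group

For two independent groups with equal n: n = 2·((z_{α/2} + z_β) / d)².
z_{α/2} + z_β = 1.960 + 0.674 = 2.634.
n = 2 × (2.634 / 0.32)² = 2 × 8.231² = 2 × 67.75 = 135.5.
Round up to the next whole participant.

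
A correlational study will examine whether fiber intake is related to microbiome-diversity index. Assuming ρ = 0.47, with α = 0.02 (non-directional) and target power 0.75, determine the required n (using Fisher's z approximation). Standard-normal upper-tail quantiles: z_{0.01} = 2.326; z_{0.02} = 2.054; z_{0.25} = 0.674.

Fisher's z: C = ½·ln((1+r)/(1−r)) = ½·ln(2.7736) = 0.5101.
n = ((z_{α/2} + z_β)/C)² + 3.
(2.326 + 0.674) / 0.5101 = 3.000 / 0.5101 = 5.881.
n = 5.881² + 3 = 34.59 + 3 = 37.6.
Round up.

n = 38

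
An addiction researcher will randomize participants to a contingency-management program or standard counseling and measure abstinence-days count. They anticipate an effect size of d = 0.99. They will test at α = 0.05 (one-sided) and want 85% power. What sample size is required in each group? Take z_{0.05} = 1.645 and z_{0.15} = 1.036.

For two independent groups with equal n: n = 2·((z_{α} + z_β) / d)².
z_{α} + z_β = 1.645 + 1.036 = 2.681.
n = 2 × (2.681 / 0.99)² = 2 × 2.708² = 2 × 7.33 = 14.7.
Round up to the next whole participant.

n = 15 per group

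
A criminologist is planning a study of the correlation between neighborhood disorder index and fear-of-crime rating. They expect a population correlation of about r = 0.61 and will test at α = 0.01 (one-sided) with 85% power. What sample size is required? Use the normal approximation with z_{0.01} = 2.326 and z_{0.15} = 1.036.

Fisher's z: C = ½·ln((1+r)/(1−r)) = ½·ln(4.1282) = 0.7089.
n = ((z_{α} + z_β)/C)² + 3.
(2.326 + 1.036) / 0.7089 = 3.362 / 0.7089 = 4.743.
n = 4.743² + 3 = 22.49 + 3 = 25.5.
Round up.

n = 26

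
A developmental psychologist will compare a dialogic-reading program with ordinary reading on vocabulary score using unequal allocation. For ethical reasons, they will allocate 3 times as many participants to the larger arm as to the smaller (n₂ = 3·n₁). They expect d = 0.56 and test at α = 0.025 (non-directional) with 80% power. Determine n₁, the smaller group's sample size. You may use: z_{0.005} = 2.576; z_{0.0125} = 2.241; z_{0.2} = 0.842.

With allocation ratio k = n₂/n₁ = 3, Var(x̄₁−x̄₂) = σ²(1/n₁ + 1/(k·n₁)) = σ²·(k+1)/(k·n₁).
So n₁ = (1 + 1/k)·((z_{α/2} + z_β)/d)² = 1.333 × (3.083/0.56)².
n₁ = 1.333 × 30.31 = 40.4.
Round up: n₁ = 41, giving n₂ = 3 × 41 = 123.

n₁ = 41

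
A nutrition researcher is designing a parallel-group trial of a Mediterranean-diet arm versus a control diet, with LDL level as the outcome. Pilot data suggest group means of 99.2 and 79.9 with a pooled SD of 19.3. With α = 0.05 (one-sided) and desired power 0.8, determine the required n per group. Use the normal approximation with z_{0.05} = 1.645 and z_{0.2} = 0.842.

n = 13 per group

Cohen's d = |M₁ − M₂| / SD_pooled = |99.2 − 79.9| / 19.3 = 19.3 / 19.3 = 1.000.
For two independent groups with equal n: n = 2·((z_{α} + z_β) / d)².
z_{α} + z_β = 1.645 + 0.842 = 2.487.
n = 2 × (2.487 / 1.000)² = 2 × 2.487² = 2 × 6.19 = 12.4.
Round up to the next whole participant.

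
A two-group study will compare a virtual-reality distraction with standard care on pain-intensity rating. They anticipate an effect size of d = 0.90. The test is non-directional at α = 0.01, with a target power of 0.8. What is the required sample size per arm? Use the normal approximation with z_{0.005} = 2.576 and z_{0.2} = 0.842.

For two independent groups with equal n: n = 2·((z_{α/2} + z_β) / d)².
z_{α/2} + z_β = 2.576 + 0.842 = 3.418.
n = 2 × (3.418 / 0.90)² = 2 × 3.798² = 2 × 14.42 = 28.8.
Round up to the next whole participant.

n = 29 per group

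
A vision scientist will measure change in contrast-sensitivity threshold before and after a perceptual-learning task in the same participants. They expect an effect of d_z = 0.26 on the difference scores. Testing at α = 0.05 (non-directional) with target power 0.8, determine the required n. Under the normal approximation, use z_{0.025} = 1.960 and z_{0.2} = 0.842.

For a paired (one-sample on differences) test: n = ((z_{α/2} + z_β) / d)².
z_{α/2} + z_β = 1.960 + 0.842 = 2.802.
n = (2.802 / 0.26)² = 10.777² = 116.14.
Round up.

n = 117 pairs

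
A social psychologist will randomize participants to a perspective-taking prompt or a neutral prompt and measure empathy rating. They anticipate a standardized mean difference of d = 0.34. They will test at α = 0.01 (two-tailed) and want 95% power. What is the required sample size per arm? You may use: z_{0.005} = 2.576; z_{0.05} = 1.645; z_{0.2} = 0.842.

For two independent groups with equal n: n = 2·((z_{α/2} + z_β) / d)².
z_{α/2} + z_β = 2.576 + 1.645 = 4.221.
n = 2 × (4.221 / 0.34)² = 2 × 12.415² = 2 × 154.12 = 308.2.
Round up to the next whole participant.

n = 309 per group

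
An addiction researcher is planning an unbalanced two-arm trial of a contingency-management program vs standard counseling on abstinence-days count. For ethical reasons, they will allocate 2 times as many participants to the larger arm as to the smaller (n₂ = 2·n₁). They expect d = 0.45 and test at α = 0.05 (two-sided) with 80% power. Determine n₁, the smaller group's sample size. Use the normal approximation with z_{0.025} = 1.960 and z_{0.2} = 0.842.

n₁ = 59

With allocation ratio k = n₂/n₁ = 2, Var(x̄₁−x̄₂) = σ²(1/n₁ + 1/(k·n₁)) = σ²·(k+1)/(k·n₁).
So n₁ = (1 + 1/k)·((z_{α/2} + z_β)/d)² = 1.500 × (2.802/0.45)².
n₁ = 1.500 × 38.77 = 58.2.
Round up: n₁ = 59, giving n₂ = 2 × 59 = 118.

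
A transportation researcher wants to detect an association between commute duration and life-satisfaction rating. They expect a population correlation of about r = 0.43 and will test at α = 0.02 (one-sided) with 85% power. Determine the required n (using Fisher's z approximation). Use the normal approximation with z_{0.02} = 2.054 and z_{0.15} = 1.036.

n = 49

Fisher's z: C = ½·ln((1+r)/(1−r)) = ½·ln(2.5088) = 0.4599.
n = ((z_{α} + z_β)/C)² + 3.
(2.054 + 1.036) / 0.4599 = 3.090 / 0.4599 = 6.719.
n = 6.719² + 3 = 45.14 + 3 = 48.1.
Round up.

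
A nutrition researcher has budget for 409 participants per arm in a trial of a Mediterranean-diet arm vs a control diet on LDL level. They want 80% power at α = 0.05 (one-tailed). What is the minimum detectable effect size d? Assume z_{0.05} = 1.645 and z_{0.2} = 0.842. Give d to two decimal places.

For two independent groups of n = 409 each: d_min = (z_{α} + z_β)·√(2/n).
z-sum = 1.645 + 0.842 = 2.487.
d_min = 2.487 × √(2/409) = 2.487 × 0.0699 = 0.174.

d_min ≈ 0.17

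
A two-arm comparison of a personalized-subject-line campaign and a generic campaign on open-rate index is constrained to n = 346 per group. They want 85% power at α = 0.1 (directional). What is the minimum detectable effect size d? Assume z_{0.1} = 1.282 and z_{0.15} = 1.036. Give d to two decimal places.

d_min ≈ 0.18

For two independent groups of n = 346 each: d_min = (z_{α} + z_β)·√(2/n).
z-sum = 1.282 + 1.036 = 2.318.
d_min = 2.318 × √(2/346) = 2.318 × 0.0760 = 0.176.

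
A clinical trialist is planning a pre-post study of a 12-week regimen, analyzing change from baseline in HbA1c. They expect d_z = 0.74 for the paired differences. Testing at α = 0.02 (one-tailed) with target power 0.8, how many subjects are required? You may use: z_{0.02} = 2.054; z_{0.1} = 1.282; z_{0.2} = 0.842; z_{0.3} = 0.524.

n = 16 pairs

For a paired (one-sample on differences) test: n = ((z_{α} + z_β) / d)².
z_{α} + z_β = 2.054 + 0.842 = 2.896.
n = (2.896 / 0.74)² = 3.914² = 15.32.
Round up.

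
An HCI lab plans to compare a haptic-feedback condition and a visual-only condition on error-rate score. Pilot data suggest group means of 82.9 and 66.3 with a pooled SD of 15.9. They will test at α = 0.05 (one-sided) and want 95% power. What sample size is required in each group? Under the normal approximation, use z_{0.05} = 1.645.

Cohen's d = |M₁ − M₂| / SD_pooled = |82.9 − 66.3| / 15.9 = 16.6 / 15.9 = 1.044.
For two independent groups with equal n: n = 2·((z_{α} + z_β) / d)².
z_{α} + z_β = 1.645 + 1.645 = 3.290.
n = 2 × (3.290 / 1.044)² = 2 × 3.151² = 2 × 9.93 = 19.9.
Round up to the next whole participant.

n = 20 per group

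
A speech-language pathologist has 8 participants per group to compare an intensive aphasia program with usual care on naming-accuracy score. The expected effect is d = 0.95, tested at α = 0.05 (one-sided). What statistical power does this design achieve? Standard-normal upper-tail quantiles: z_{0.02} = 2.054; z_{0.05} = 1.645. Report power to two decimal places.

power ≈ 0.60

For two equal groups, power = Φ(d·√(n/2) − z_{α}).
d·√(n/2) = 0.95 × √(8/2) = 0.95 × 2.000 = 1.900.
z_β = 1.900 − 1.645 = 0.255.
Power = Φ(0.255) = 0.601.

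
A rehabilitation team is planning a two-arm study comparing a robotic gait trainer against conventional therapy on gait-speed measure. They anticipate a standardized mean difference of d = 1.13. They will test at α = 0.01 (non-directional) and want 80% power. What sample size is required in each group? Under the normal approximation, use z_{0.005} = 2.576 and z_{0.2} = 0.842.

n = 19 per group

For two independent groups with equal n: n = 2·((z_{α/2} + z_β) / d)².
z_{α/2} + z_β = 2.576 + 0.842 = 3.418.
n = 2 × (3.418 / 1.13)² = 2 × 3.025² = 2 × 9.15 = 18.3.
Round up to the next whole participant.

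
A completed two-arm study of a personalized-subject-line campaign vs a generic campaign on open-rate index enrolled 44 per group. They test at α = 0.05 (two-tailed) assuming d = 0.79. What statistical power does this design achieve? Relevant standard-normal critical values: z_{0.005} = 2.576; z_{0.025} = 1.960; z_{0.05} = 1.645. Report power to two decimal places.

For two equal groups, power = Φ(d·√(n/2) − z_{α/2}).
d·√(n/2) = 0.79 × √(44/2) = 0.79 × 4.690 = 3.705.
z_β = 3.705 − 1.960 = 1.745.
Power = Φ(1.745) = 0.960.

power ≈ 0.96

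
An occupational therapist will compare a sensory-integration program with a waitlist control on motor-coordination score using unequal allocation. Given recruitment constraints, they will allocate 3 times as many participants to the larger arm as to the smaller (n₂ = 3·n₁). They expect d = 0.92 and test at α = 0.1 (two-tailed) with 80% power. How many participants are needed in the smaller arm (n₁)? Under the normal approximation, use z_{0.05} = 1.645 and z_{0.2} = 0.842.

With allocation ratio k = n₂/n₁ = 3, Var(x̄₁−x̄₂) = σ²(1/n₁ + 1/(k·n₁)) = σ²·(k+1)/(k·n₁).
So n₁ = (1 + 1/k)·((z_{α/2} + z_β)/d)² = 1.333 × (2.487/0.92)².
n₁ = 1.333 × 7.31 = 9.7.
Round up: n₁ = 10, giving n₂ = 3 × 10 = 30.

n₁ = 10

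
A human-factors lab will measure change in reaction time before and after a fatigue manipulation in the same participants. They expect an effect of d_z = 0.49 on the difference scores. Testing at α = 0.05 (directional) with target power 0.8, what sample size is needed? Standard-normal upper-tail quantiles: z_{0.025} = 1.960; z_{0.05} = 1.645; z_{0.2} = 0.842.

For a paired (one-sample on differences) test: n = ((z_{α} + z_β) / d)².
z_{α} + z_β = 1.645 + 0.842 = 2.487.
n = (2.487 / 0.49)² = 5.076² = 25.76.
Round up.

n = 26 pairs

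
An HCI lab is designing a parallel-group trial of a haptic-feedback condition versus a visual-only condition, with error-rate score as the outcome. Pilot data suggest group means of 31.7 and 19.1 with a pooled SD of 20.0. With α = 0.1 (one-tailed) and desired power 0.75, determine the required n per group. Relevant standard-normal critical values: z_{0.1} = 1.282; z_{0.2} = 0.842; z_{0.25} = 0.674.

n = 20 per group

Cohen's d = |M₁ − M₂| / SD_pooled = |31.7 − 19.1| / 20.0 = 12.6 / 20.0 = 0.630.
For two independent groups with equal n: n = 2·((z_{α} + z_β) / d)².
z_{α} + z_β = 1.282 + 0.674 = 1.956.
n = 2 × (1.956 / 0.630)² = 2 × 3.105² = 2 × 9.64 = 19.3.
Round up to the next whole participant.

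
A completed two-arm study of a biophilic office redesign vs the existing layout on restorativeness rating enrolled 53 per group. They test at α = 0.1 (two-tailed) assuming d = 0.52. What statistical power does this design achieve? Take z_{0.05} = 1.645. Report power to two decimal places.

For two equal groups, power = Φ(d·√(n/2) − z_{α/2}).
d·√(n/2) = 0.52 × √(53/2) = 0.52 × 5.148 = 2.677.
z_β = 2.677 − 1.645 = 1.032.
Power = Φ(1.032) = 0.849.

power ≈ 0.85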